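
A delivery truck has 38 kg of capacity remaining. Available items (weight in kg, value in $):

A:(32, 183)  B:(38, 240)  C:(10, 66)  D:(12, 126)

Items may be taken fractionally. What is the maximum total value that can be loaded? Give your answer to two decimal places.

Greedy by value/weight ratio, highest first.
Order: D (126/12=10.50) > C (66/10=6.60) > B (240/38=6.32) > A (183/32=5.72)
Fill: take D (12 @ 126) → take C (10 @ 66) → take 16/38 of B → 101.05; 38/38 used.
Total value = 293.05

293.05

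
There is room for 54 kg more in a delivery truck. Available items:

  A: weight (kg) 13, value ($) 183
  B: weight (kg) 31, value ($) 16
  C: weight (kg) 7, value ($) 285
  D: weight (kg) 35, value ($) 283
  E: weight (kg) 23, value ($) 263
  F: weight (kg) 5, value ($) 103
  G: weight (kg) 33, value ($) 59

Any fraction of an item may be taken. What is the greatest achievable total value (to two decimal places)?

882.51

Sort by value per unit weight and fill in that order.
Ratios (sorted): C 40.71, F 20.60, A 14.08, E 11.43, D 8.09, G 1.79, B 0.52
take C (7 @ 285); take F (5 @ 103); take A (13 @ 183); take E (23 @ 263); take 6/35 of D → 48.51. Capacity used 54/54.
Total value = 882.51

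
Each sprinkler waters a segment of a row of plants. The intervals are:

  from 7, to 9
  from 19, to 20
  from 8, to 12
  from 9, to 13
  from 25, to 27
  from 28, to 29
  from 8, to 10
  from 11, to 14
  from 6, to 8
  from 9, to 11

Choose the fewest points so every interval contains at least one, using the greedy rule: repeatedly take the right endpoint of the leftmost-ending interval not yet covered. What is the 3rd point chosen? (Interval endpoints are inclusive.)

20

Process intervals by earliest right end; each time one isn't hit yet, stab at its right endpoint.
Sorted: [6,8] [7,9] [8,10] [9,11] [8,12] [9,13] [11,14] [19,20] [25,27] [28,29]
{[6,8],[7,9],[8,10]} hit by 8; {[9,11],[8,12],[9,13],[11,14]} hit by 11; {[19,20]} hit by 20; {[25,27]} hit by 27; {[28,29]} hit by 29.
Points: 8, 11, 20, 27, 29 (5 total).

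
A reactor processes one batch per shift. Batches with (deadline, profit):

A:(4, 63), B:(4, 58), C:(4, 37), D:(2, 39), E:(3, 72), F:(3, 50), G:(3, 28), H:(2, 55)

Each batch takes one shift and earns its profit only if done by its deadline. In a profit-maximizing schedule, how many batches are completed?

Sort by profit descending; place each in the latest free slot ≤ its deadline.
Profit order: E=72 A=63 B=58 H=55 F=50 D=39 C=37 G=28
Assign: E→slot 3, A→slot 4, B→slot 2, H→slot 1, F skipped, D skipped, C skipped, G skipped.
Slots: [1:H] [2:B] [3:E] [4:A]
4 of 8 scheduled.

4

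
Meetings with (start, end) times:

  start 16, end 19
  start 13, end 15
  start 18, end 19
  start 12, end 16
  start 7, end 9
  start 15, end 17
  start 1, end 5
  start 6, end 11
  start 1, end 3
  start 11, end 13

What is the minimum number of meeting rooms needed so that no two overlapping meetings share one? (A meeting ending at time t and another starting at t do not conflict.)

The answer is the maximum number of intervals overlapping at any instant.
Events (time:±→running): 1:+→1 1:+→2 … peak 2.

2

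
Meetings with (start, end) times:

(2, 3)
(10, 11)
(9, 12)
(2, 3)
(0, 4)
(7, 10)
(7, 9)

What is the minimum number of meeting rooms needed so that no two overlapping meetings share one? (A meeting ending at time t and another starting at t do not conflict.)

Events (time:±→running): 0:+→1 2:+→2 2:+→3 … peak 3.

3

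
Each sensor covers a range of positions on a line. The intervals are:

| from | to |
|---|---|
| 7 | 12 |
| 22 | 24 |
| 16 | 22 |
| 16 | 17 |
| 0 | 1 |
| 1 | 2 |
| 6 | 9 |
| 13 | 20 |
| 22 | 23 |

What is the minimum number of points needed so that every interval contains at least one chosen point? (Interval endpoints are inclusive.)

4

Sorted: [0,1] [1,2] [6,9] [7,12] [16,17] [13,20] [16,22] [22,23] [22,24]
{[0,1],[1,2]} hit by 1; {[6,9],[7,12]} hit by 9; {[16,17],[13,20],[16,22]} hit by 17; {[22,23],[22,24]} hit by 23.
Points: 1, 9, 17, 23 (4 total).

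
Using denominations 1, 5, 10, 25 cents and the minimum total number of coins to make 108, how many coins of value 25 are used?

4

108 − 4×25→8 − 1×5→3 − 3×1→0
Count of 25: 4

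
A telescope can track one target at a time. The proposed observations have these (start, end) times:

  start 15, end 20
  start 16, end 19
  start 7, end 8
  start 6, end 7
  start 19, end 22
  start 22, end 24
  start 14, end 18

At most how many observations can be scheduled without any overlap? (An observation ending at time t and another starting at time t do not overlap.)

Sort by end time and greedily take each interval whose start is ≥ the last chosen end.
Sorted by end: (6,7)  (7,8)  (14,18)  (16,19)  (15,20)  (19,22)  (22,24)
take (6,7); take (7,8); take (14,18); take (19,22); take (22,24).
Selected 5 observations.

5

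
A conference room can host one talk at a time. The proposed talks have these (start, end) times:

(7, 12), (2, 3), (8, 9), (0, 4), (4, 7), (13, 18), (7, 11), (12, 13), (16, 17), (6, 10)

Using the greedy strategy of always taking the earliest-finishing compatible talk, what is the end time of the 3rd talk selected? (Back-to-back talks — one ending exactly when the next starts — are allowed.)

Sorted by end: (2,3)  (0,4)  (4,7)  (8,9)  (6,10)  (7,11)  (7,12)  (12,13)  (16,17)  (13,18)
take (2,3); skip (0,4); take (4,7); take (8,9); take (12,13); take (16,17).
Selected: (2,3) (4,7) (8,9) (12,13) (16,17)

9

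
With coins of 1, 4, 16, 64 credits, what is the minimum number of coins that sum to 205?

205 = 3×64 + 3×4 + 1×1
Total coins = 3 + 3 + 1 = 7

7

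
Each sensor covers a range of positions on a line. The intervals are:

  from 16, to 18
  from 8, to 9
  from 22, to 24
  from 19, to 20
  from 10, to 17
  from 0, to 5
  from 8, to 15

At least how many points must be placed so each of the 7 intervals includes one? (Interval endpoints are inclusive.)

5

Sort by right endpoint; whenever an interval is uncovered, place a point at its right end.
By right end: [0,5]  [8,9]  [8,15]  [10,17]  [16,18]  [19,20]  [22,24]
[0,5] uncovered → point at 5; [8,9] uncovered → point at 9; [10,17] uncovered → point at 17; [19,20] uncovered → point at 20; [22,24] uncovered → point at 24.
Points: 5, 9, 17, 20, 24 (5 total).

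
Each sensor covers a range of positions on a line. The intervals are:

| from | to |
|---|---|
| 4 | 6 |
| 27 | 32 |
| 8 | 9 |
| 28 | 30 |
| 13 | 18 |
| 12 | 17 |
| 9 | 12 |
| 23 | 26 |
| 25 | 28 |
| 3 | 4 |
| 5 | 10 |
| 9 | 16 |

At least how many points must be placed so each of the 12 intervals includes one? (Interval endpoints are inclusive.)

5

Process intervals by earliest right end; each time one isn't hit yet, stab at its right endpoint.
Sorted: [3,4] [4,6] [8,9] [5,10] [9,12] [9,16] [12,17] [13,18] [23,26] [25,28] [28,30] [27,32]
{[3,4],[4,6]} hit by 4; {[8,9],[5,10],[9,12],[9,16]} hit by 9; {[12,17],[13,18]} hit by 17; {[23,26],[25,28]} hit by 26; {[28,30],[27,32]} hit by 30.
Points: 4, 9, 17, 26, 30 (5 total).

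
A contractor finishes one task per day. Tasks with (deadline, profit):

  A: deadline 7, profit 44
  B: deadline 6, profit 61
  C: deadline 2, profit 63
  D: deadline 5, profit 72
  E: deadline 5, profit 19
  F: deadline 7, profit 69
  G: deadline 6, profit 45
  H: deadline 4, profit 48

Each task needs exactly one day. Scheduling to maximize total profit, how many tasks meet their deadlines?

By profit: D(d5,72), F(d7,69), C(d2,63), B(d6,61), H(d4,48), G(d6,45), A(d7,44), E(d5,19)
D→slot 5; F→slot 7; C→slot 2; B→slot 6; H→slot 4; G→slot 3; A→slot 1; E skipped.
7 of 8 scheduled.

7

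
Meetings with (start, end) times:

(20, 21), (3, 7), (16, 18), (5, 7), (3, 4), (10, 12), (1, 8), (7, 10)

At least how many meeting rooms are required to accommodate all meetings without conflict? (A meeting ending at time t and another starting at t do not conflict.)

Count concurrent intervals with a sweep; the peak is the room count.
starts: [1, 3, 3, 5, 7, 10, 16, 20]
ends:   [4, 7, 7, 8, 10, 12, 18, 21]
s1→1 s3→2 s3→3  — peak 3.

3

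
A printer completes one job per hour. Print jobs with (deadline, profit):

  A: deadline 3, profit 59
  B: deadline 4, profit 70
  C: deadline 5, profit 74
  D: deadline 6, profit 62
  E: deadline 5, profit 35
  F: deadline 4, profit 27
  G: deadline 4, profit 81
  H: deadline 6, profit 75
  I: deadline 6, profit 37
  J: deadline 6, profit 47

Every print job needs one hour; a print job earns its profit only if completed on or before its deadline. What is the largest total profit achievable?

421

By profit: G(d4,81), H(d6,75), C(d5,74), B(d4,70), D(d6,62), A(d3,59), J(d6,47), I(d6,37), E(d5,35), F(d4,27)
G→slot 4; H→slot 6; C→slot 5; B→slot 3; D→slot 2; A→slot 1; J skipped; I skipped; E skipped; F skipped.
Profit = 59 + 62 + 70 + 81 + 74 + 75 = 421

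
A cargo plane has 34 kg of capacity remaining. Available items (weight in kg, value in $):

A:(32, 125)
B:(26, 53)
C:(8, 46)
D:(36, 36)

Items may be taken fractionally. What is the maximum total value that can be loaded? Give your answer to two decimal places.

Order: C (46/8=5.75) > A (125/32=3.91) > B (53/26=2.04) > D (36/36=1.00)
Fill: take C (8 @ 46) → take 26/32 of A → 101.56; 34/34 used.
Total value = 147.56

147.56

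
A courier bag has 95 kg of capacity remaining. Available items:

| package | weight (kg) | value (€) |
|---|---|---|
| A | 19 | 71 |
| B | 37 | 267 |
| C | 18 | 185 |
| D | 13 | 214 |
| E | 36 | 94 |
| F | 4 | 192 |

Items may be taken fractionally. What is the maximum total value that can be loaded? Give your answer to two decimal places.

939.44

Ratios (sorted): F 48.00, D 16.46, C 10.28, B 7.22, A 3.74, E 2.61
take F (4 @ 192); take D (13 @ 214); take C (18 @ 185); take B (37 @ 267); take A (19 @ 71); take 4/36 of E → 10.44. Capacity used 95/95.
Total value = 939.44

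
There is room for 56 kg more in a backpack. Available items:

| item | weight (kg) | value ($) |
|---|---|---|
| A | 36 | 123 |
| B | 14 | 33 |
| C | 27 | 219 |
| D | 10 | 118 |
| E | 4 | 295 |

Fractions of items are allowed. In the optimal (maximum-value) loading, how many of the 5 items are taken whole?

Sort by value per unit weight and fill in that order.
Order: E (295/4=73.75) > D (118/10=11.80) > C (219/27=8.11) > A (123/36=3.42) > B (33/14=2.36)
Fill: take E (4 @ 295) → take D (10 @ 118) → take C (27 @ 219) → take 15/36 of A → 51.25; 56/56 used.
3 item(s) taken whole; one partial (take 15/36 of A).

3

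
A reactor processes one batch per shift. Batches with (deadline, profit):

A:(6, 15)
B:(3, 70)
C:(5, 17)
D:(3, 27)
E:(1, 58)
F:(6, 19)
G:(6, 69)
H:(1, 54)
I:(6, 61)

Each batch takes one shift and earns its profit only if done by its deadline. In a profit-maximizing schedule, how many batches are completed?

By profit: B(d3,70), G(d6,69), I(d6,61), E(d1,58), H(d1,54), D(d3,27), F(d6,19), C(d5,17), A(d6,15)
B→slot 3; G→slot 6; I→slot 5; E→slot 1; H skipped; D→slot 2; F→slot 4; C skipped; A skipped.
6 of 9 scheduled.

6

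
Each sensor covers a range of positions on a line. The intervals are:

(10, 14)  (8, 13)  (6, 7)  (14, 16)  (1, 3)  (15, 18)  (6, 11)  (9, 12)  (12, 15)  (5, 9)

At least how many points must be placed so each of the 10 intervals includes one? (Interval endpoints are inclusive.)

By right end: [1,3]  [6,7]  [5,9]  [6,11]  [9,12]  [8,13]  [10,14]  [12,15]  [14,16]  [15,18]
[1,3] uncovered → point at 3; [6,7] uncovered → point at 7; [9,12] uncovered → point at 12; [14,16] uncovered → point at 16.
Points: 3, 7, 12, 16 (4 total).

4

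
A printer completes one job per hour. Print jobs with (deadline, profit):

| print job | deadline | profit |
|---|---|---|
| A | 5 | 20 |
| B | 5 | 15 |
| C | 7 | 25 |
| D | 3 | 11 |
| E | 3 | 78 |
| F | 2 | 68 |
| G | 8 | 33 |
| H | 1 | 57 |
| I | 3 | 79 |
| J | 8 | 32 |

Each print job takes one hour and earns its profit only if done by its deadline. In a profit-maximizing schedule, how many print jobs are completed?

8

Take jobs in profit order; each goes to the latest open slot no later than its deadline.
Profit order: I=79 E=78 F=68 H=57 G=33 J=32 C=25 A=20 B=15 D=11
Assign: I→slot 3, E→slot 2, F→slot 1, H skipped, G→slot 8, J→slot 7, C→slot 6, A→slot 5, B→slot 4, D skipped.
Slots: [1:F] [2:E] [3:I] [4:B] [5:A] [6:C] [7:J] [8:G]
8 of 10 scheduled.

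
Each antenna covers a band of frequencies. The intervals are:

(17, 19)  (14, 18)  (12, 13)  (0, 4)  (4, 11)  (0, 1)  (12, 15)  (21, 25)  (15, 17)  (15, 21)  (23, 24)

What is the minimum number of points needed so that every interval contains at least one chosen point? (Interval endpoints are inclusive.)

5

Sort by right endpoint; whenever an interval is uncovered, place a point at its right end.
Sorted: [0,1] [0,4] [4,11] [12,13] [12,15] [15,17] [14,18] [17,19] [15,21] [23,24] [21,25]
{[0,1],[0,4]} hit by 1; {[4,11]} hit by 11; {[12,13],[12,15]} hit by 13; {[15,17],[14,18],[17,19],[15,21]} hit by 17; {[23,24],[21,25]} hit by 24.
Points: 1, 11, 13, 17, 24 (5 total).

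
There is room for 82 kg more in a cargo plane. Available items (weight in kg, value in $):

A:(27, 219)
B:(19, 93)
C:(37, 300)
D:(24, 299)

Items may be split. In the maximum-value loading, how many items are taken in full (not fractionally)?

2

Order: D (299/24=12.46) > A (219/27=8.11) > C (300/37=8.11) > B (93/19=4.89)
Fill: take D (24 @ 299) → take A (27 @ 219) → take 31/37 of C → 251.35; 82/82 used.
2 item(s) taken whole; one partial (take 31/37 of C).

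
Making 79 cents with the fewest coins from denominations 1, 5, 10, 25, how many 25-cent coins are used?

79 = 3×25 + 4×1
Count of 25: 3

3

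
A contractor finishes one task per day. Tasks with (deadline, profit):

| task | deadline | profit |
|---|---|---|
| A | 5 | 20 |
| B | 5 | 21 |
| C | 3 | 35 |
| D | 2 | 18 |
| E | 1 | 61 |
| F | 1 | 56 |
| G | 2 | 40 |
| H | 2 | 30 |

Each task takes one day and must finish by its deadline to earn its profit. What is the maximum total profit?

Profit order: E=61 F=56 G=40 C=35 H=30 B=21 A=20 D=18
Assign: E→slot 1, F skipped, G→slot 2, C→slot 3, H skipped, B→slot 5, A→slot 4, D skipped.
Slots: [1:E] [2:G] [3:C] [4:A] [5:B]
Profit = 61 + 40 + 35 + 20 + 21 = 177

177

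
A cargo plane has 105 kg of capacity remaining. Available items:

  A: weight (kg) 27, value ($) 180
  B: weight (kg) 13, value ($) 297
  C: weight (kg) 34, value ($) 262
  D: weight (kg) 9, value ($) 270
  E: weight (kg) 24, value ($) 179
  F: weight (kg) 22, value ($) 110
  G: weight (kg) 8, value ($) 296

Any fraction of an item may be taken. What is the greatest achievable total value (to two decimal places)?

Greedy by value/weight ratio, highest first.
Order: G (296/8=37.00) > D (270/9=30.00) > B (297/13=22.85) > C (262/34=7.71) > E (179/24=7.46) > A (180/27=6.67) > F (110/22=5.00)
Fill: take G (8 @ 296) → take D (9 @ 270) → take B (13 @ 297) → take C (34 @ 262) → take E (24 @ 179) → take 17/27 of A → 113.33; 105/105 used.
Total value = 1417.33

1417.33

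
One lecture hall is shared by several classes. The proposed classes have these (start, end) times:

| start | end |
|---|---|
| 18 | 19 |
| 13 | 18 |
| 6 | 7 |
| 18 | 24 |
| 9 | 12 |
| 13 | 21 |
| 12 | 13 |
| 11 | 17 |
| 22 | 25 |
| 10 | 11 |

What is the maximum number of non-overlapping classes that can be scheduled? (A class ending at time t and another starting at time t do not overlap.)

6

Greedy by earliest finish: after sorting by end time, pick each interval compatible with the last pick.
By end time: (6,7), (10,11), (9,12), (12,13), (11,17), (13,18), (18,19), (13,21), (18,24), (22,25).
Pick (6,7); next start ≥ 7 → (10,11); next start ≥ 11 → (12,13); next start ≥ 13 → (13,18); next start ≥ 18 → (18,19); next start ≥ 19 → (22,25).
Selected 6 classes.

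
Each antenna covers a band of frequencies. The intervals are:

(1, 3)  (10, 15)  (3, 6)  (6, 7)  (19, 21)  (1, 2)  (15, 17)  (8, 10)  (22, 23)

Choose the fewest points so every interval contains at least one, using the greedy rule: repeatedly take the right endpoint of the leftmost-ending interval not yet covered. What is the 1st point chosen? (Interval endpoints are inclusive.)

2

Process intervals by earliest right end; each time one isn't hit yet, stab at its right endpoint.
Sorted: [1,2] [1,3] [3,6] [6,7] [8,10] [10,15] [15,17] [19,21] [22,23]
{[1,2],[1,3]} hit by 2; {[3,6],[6,7]} hit by 6; {[8,10],[10,15]} hit by 10; {[15,17]} hit by 17; {[19,21]} hit by 21; {[22,23]} hit by 23.
Points: 2, 6, 10, 17, 21, 23 (6 total).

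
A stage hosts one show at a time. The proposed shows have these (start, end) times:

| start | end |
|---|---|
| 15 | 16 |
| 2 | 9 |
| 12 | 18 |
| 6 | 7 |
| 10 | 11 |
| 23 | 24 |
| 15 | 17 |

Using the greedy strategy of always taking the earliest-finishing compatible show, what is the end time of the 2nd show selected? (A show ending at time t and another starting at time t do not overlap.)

11

Sorted by end: (6,7)  (2,9)  (10,11)  (15,16)  (15,17)  (12,18)  (23,24)
take (6,7); take (10,11); take (15,16); skip (15,17); take (23,24).
Selected: (6,7) (10,11) (15,16) (23,24)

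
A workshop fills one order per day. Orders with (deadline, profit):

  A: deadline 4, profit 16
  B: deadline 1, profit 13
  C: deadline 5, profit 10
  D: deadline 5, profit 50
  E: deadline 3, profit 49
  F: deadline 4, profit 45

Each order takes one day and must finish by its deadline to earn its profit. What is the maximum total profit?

173

Profit order: D=50 E=49 F=45 A=16 B=13 C=10
Assign: D→slot 5, E→slot 3, F→slot 4, A→slot 2, B→slot 1, C skipped.
Slots: [1:B] [2:A] [3:E] [4:F] [5:D]
Profit = 13 + 16 + 49 + 45 + 50 = 173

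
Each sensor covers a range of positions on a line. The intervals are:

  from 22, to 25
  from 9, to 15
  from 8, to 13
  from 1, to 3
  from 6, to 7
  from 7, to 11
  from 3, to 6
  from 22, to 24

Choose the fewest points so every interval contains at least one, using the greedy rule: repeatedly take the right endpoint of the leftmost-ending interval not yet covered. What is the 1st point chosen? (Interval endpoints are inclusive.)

By right end: [1,3]  [3,6]  [6,7]  [7,11]  [8,13]  [9,15]  [22,24]  [22,25]
[1,3] uncovered → point at 3; [6,7] uncovered → point at 7; [8,13] uncovered → point at 13; [22,24] uncovered → point at 24.
Points: 3, 7, 13, 24 (4 total).

3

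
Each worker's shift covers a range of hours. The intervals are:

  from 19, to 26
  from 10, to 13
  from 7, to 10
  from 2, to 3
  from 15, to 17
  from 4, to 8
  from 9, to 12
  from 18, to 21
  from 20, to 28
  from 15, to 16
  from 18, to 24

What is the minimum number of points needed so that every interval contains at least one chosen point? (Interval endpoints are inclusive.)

Process intervals by earliest right end; each time one isn't hit yet, stab at its right endpoint.
By right end: [2,3]  [4,8]  [7,10]  [9,12]  [10,13]  [15,16]  [15,17]  [18,21]  [18,24]  [19,26]  [20,28]
[2,3] uncovered → point at 3; [4,8] uncovered → point at 8; [9,12] uncovered → point at 12; [15,16] uncovered → point at 16; [18,21] uncovered → point at 21.
Points: 3, 8, 12, 16, 21 (5 total).

5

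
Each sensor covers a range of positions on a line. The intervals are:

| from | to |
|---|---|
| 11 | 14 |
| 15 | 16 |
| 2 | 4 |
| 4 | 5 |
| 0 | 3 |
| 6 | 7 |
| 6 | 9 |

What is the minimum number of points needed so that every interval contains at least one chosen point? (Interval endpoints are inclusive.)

Sorted: [0,3] [2,4] [4,5] [6,7] [6,9] [11,14] [15,16]
{[0,3],[2,4]} hit by 3; {[4,5]} hit by 5; {[6,7],[6,9]} hit by 7; {[11,14]} hit by 14; {[15,16]} hit by 16.
Points: 3, 5, 7, 14, 16 (5 total).

5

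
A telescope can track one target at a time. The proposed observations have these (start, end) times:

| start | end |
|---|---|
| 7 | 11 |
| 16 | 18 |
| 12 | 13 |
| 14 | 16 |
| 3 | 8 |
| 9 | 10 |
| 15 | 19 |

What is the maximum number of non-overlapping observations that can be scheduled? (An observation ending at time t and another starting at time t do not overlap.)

Greedy by earliest finish: after sorting by end time, pick each interval compatible with the last pick.
Sorted by end: (3,8)  (9,10)  (7,11)  (12,13)  (14,16)  (16,18)  (15,19)
take (3,8); take (9,10); take (12,13); take (14,16); take (16,18).
Selected 5 observations.

5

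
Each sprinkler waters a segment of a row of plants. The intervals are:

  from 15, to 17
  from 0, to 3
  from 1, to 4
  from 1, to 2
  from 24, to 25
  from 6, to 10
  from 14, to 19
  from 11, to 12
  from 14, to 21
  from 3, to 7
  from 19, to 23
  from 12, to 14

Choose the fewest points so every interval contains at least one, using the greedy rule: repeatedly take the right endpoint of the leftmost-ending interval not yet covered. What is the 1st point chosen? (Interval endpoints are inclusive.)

By right end: [1,2]  [0,3]  [1,4]  [3,7]  [6,10]  [11,12]  [12,14]  [15,17]  [14,19]  [14,21]  [19,23]  [24,25]
[1,2] uncovered → point at 2; [3,7] uncovered → point at 7; [11,12] uncovered → point at 12; [15,17] uncovered → point at 17; [19,23] uncovered → point at 23; [24,25] uncovered → point at 25.
Points: 2, 7, 12, 17, 23, 25 (6 total).

2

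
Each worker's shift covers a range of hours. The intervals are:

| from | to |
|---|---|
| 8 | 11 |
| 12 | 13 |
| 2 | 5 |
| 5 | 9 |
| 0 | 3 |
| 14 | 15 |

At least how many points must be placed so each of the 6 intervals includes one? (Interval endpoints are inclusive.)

4

Sort by right endpoint; whenever an interval is uncovered, place a point at its right end.
By right end: [0,3]  [2,5]  [5,9]  [8,11]  [12,13]  [14,15]
[0,3] uncovered → point at 3; [5,9] uncovered → point at 9; [12,13] uncovered → point at 13; [14,15] uncovered → point at 15.
Points: 3, 9, 13, 15 (4 total).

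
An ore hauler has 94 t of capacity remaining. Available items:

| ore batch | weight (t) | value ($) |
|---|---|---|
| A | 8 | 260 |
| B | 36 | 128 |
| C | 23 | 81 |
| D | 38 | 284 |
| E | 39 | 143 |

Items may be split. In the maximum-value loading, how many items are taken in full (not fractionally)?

3

Greedy by value/weight ratio, highest first.
Ratios (sorted): A 32.50, D 7.47, E 3.67, B 3.56, C 3.52
take A (8 @ 260); take D (38 @ 284); take E (39 @ 143); take 9/36 of B → 32.00. Capacity used 94/94.
3 item(s) taken whole; one partial (take 9/36 of B).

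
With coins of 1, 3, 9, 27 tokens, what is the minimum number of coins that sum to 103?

7

103 = 3×27 + 2×9 + 1×3 + 1×1
Total coins = 3 + 2 + 1 + 1 = 7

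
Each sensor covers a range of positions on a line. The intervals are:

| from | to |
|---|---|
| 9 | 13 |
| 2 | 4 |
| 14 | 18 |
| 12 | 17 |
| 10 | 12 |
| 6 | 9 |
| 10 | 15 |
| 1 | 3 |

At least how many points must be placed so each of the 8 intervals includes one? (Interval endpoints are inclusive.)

By right end: [1,3]  [2,4]  [6,9]  [10,12]  [9,13]  [10,15]  [12,17]  [14,18]
[1,3] uncovered → point at 3; [6,9] uncovered → point at 9; [10,12] uncovered → point at 12; [14,18] uncovered → point at 18.
Points: 3, 9, 12, 18 (4 total).

4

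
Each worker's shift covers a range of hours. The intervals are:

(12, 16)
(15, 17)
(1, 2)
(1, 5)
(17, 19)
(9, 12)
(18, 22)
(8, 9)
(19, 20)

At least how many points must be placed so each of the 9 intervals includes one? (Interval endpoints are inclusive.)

Process intervals by earliest right end; each time one isn't hit yet, stab at its right endpoint.
By right end: [1,2]  [1,5]  [8,9]  [9,12]  [12,16]  [15,17]  [17,19]  [19,20]  [18,22]
[1,2] uncovered → point at 2; [8,9] uncovered → point at 9; [12,16] uncovered → point at 16; [17,19] uncovered → point at 19.
Points: 2, 9, 16, 19 (4 total).

4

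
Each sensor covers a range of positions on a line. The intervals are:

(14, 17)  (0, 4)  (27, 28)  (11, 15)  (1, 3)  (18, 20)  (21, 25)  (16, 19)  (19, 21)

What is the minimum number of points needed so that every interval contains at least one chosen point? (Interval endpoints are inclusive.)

5

Process intervals by earliest right end; each time one isn't hit yet, stab at its right endpoint.
By right end: [1,3]  [0,4]  [11,15]  [14,17]  [16,19]  [18,20]  [19,21]  [21,25]  [27,28]
[1,3] uncovered → point at 3; [11,15] uncovered → point at 15; [16,19] uncovered → point at 19; [21,25] uncovered → point at 25; [27,28] uncovered → point at 28.
Points: 3, 15, 19, 25, 28 (5 total).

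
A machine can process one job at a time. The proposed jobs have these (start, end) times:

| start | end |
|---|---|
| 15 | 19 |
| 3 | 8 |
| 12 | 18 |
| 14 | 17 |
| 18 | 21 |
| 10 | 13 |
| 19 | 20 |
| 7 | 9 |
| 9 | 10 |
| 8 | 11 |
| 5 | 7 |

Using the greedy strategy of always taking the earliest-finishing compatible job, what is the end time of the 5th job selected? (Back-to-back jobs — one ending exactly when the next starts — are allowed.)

17

By end time: (5,7), (3,8), (7,9), (9,10), (8,11), (10,13), (14,17), (12,18), (15,19), (19,20), (18,21).
Pick (5,7); next start ≥ 7 → (7,9); next start ≥ 9 → (9,10); next start ≥ 10 → (10,13); next start ≥ 13 → (14,17); next start ≥ 17 → (19,20).
Selected: (5,7) (7,9) (9,10) (10,13) (14,17) (19,20)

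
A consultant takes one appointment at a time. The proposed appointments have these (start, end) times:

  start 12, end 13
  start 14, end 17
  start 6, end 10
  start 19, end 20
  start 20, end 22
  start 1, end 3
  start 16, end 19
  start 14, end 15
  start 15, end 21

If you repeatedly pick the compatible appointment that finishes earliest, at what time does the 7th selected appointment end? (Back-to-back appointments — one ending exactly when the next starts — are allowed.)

22

Sort by end time and greedily take each interval whose start is ≥ the last chosen end.
By end time: (1,3), (6,10), (12,13), (14,15), (14,17), (16,19), (19,20), (15,21), (20,22).
Pick (1,3); next start ≥ 3 → (6,10); next start ≥ 10 → (12,13); next start ≥ 13 → (14,15); next start ≥ 15 → (16,19); next start ≥ 19 → (19,20); next start ≥ 20 → (20,22).
Selected: (1,3) (6,10) (12,13) (14,15) (16,19) (19,20) (20,22)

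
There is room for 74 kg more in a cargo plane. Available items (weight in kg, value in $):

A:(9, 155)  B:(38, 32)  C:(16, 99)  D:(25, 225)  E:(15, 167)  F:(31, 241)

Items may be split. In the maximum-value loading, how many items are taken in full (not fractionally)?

3

Order: A (155/9=17.22) > E (167/15=11.13) > D (225/25=9.00) > F (241/31=7.77) > C (99/16=6.19) > B (32/38=0.84)
Fill: take A (9 @ 155) → take E (15 @ 167) → take D (25 @ 225) → take 25/31 of F → 194.35; 74/74 used.
3 item(s) taken whole; one partial (take 25/31 of F).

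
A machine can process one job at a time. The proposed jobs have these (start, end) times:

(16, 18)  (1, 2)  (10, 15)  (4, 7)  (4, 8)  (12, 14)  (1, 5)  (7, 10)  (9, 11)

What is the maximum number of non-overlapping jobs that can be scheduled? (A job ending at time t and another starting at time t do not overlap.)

Sort by end time and greedily take each interval whose start is ≥ the last chosen end.
Sorted by end: (1,2)  (1,5)  (4,7)  (4,8)  (7,10)  (9,11)  (12,14)  (10,15)  (16,18)
take (1,2); take (4,7); skip (4,8); take (7,10); take (12,14); skip (10,15); take (16,18).
Selected 5 jobs.

5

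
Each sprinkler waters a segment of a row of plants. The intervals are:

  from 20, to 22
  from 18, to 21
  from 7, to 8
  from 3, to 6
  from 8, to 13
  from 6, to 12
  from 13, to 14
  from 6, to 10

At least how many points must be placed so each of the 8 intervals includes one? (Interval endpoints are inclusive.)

4

Sort by right endpoint; whenever an interval is uncovered, place a point at its right end.
By right end: [3,6]  [7,8]  [6,10]  [6,12]  [8,13]  [13,14]  [18,21]  [20,22]
[3,6] uncovered → point at 6; [7,8] uncovered → point at 8; [13,14] uncovered → point at 14; [18,21] uncovered → point at 21.
Points: 6, 8, 14, 21 (4 total).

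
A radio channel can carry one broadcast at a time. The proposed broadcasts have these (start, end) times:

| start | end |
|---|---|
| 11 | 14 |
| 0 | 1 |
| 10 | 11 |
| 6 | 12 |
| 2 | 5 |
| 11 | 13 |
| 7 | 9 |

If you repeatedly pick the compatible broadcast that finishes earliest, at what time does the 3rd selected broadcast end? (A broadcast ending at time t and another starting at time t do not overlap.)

9

Sort by end time and greedily take each interval whose start is ≥ the last chosen end.
Sorted by end: (0,1)  (2,5)  (7,9)  (10,11)  (6,12)  (11,13)  (11,14)
take (0,1); take (2,5); take (7,9); take (10,11); take (11,13); skip (11,14).
Selected: (0,1) (2,5) (7,9) (10,11) (11,13)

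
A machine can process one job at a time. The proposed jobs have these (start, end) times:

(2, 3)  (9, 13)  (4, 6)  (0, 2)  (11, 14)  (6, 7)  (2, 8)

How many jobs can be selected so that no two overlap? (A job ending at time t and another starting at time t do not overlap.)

5

Order by finish time; keep every interval that doesn't clash with the previous kept one.
By end time: (0,2), (2,3), (4,6), (6,7), (2,8), (9,13), (11,14).
Pick (0,2); next start ≥ 2 → (2,3); next start ≥ 3 → (4,6); next start ≥ 6 → (6,7); next start ≥ 7 → (9,13).
Selected 5 jobs.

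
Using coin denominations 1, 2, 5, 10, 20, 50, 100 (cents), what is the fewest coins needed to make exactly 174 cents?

5

174 − 1×100→74 − 1×50→24 − 1×20→4 − 2×2→0
Total coins = 1 + 1 + 1 + 2 = 5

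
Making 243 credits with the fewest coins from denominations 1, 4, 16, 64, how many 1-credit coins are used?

Use the largest denomination that fits, subtract, and repeat.
243 = 3×64 + 3×16 + 3×1
Count of 1: 3

3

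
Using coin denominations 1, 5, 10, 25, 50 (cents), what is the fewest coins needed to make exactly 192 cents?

8

192 − 3×50→42 − 1×25→17 − 1×10→7 − 1×5→2 − 2×1→0
Total coins = 3 + 1 + 1 + 1 + 2 = 8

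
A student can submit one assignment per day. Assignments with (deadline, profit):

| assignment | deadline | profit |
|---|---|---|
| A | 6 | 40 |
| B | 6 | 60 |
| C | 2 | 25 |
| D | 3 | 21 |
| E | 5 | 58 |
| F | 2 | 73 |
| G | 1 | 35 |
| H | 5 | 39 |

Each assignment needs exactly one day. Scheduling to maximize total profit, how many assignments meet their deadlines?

6

Profit order: F=73 B=60 E=58 A=40 H=39 G=35 C=25 D=21
Assign: F→slot 2, B→slot 6, E→slot 5, A→slot 4, H→slot 3, G→slot 1, C skipped, D skipped.
Slots: [1:G] [2:F] [3:H] [4:A] [5:E] [6:B]
6 of 8 scheduled.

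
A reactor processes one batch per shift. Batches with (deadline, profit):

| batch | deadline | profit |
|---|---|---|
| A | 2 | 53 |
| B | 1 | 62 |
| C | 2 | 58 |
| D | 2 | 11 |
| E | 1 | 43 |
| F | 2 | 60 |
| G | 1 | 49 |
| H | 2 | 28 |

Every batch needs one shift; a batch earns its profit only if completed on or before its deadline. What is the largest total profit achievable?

122

Sort by profit descending; place each in the latest free slot ≤ its deadline.
By profit: B(d1,62), F(d2,60), C(d2,58), A(d2,53), G(d1,49), E(d1,43), H(d2,28), D(d2,11)
B→slot 1; F→slot 2; C skipped; A skipped; G skipped; E skipped; H skipped; D skipped.
Profit = 62 + 60 = 122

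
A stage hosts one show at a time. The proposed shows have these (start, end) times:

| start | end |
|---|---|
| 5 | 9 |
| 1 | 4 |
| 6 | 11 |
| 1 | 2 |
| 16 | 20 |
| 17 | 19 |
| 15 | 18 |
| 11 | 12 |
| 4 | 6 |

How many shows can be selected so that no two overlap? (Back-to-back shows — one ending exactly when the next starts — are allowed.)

By end time: (1,2), (1,4), (4,6), (5,9), (6,11), (11,12), (15,18), (17,19), (16,20).
Pick (1,2); next start ≥ 2 → (4,6); next start ≥ 6 → (6,11); next start ≥ 11 → (11,12); next start ≥ 12 → (15,18).
Selected 5 shows.

5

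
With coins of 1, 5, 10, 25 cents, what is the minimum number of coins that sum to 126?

6

Use the largest denomination that fits, subtract, and repeat.
126 = 5×25 + 1×1
Total coins = 5 + 1 = 6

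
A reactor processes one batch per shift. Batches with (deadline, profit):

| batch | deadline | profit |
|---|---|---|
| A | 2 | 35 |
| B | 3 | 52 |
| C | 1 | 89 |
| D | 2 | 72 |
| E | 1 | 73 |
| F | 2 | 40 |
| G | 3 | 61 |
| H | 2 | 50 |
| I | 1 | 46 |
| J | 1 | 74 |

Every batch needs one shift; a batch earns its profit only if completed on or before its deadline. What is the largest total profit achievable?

Sort by profit descending; place each in the latest free slot ≤ its deadline.
Profit order: C=89 J=74 E=73 D=72 G=61 B=52 H=50 I=46 F=40 A=35
Assign: C→slot 1, J skipped, E skipped, D→slot 2, G→slot 3, B skipped, H skipped, I skipped, F skipped, A skipped.
Slots: [1:C] [2:D] [3:G]
Profit = 89 + 72 + 61 = 222

222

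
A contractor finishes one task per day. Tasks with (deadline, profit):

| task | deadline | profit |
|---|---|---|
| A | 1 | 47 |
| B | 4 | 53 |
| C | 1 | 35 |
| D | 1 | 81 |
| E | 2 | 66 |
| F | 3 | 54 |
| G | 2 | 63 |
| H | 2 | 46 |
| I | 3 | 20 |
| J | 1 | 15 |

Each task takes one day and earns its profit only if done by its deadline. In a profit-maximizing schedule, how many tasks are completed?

4

Sort by profit descending; place each in the latest free slot ≤ its deadline.
Profit order: D=81 E=66 G=63 F=54 B=53 A=47 H=46 C=35 I=20 J=15
Assign: D→slot 1, E→slot 2, G skipped, F→slot 3, B→slot 4, A skipped, H skipped, C skipped, I skipped, J skipped.
Slots: [1:D] [2:E] [3:F] [4:B]
4 of 10 scheduled.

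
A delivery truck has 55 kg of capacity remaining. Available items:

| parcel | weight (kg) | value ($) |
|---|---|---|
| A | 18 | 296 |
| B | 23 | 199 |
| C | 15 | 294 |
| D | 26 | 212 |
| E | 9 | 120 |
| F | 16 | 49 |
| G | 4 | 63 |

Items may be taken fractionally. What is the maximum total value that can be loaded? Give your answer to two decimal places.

Ratios (sorted): C 19.60, A 16.44, G 15.75, E 13.33, B 8.65, D 8.15, F 3.06
take C (15 @ 294); take A (18 @ 296); take G (4 @ 63); take E (9 @ 120); take 9/23 of B → 77.87. Capacity used 55/55.
Total value = 850.87

850.87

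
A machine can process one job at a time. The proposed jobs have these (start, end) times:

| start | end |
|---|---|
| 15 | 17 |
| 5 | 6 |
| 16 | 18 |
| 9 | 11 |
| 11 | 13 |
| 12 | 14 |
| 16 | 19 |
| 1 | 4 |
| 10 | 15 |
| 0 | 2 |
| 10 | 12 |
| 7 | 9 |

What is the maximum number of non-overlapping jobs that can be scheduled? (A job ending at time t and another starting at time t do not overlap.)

6

Sort by end time and greedily take each interval whose start is ≥ the last chosen end.
Sorted by end: (0,2)  (1,4)  (5,6)  (7,9)  (9,11)  (10,12)  (11,13)  (12,14)  (10,15)  (15,17)  (16,18)  (16,19)
take (0,2); skip (1,4); take (5,6); take (7,9); take (9,11); skip (10,12); take (11,13); skip (10,15); take (15,17).
Selected 6 jobs.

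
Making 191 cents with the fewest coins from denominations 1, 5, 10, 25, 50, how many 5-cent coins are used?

Greedy: take as many of the largest coin as possible, then repeat with the remainder.
191 = 3×50 + 1×25 + 1×10 + 1×5 + 1×1
Count of 5: 1

1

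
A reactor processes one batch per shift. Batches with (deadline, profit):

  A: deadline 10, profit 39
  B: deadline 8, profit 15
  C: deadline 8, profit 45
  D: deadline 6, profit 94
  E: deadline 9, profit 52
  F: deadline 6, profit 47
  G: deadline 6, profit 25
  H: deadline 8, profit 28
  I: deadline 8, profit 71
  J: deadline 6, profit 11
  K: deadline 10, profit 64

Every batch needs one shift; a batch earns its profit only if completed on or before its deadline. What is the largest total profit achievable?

480

Take jobs in profit order; each goes to the latest open slot no later than its deadline.
Profit order: D=94 I=71 K=64 E=52 F=47 C=45 A=39 H=28 G=25 B=15 J=11
Assign: D→slot 6, I→slot 8, K→slot 10, E→slot 9, F→slot 5, C→slot 7, A→slot 4, H→slot 3, G→slot 2, B→slot 1, J skipped.
Slots: [1:B] [2:G] [3:H] [4:A] [5:F] [6:D] [7:C] [8:I] [9:E] [10:K]
Profit = 15 + 25 + 28 + 39 + 47 + 94 + 45 + 71 + 52 + 64 = 480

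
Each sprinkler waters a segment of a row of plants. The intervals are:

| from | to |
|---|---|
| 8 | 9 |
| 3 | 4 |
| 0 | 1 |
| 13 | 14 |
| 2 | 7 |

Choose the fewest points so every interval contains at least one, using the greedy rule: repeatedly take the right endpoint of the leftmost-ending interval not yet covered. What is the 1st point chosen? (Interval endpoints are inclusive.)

Process intervals by earliest right end; each time one isn't hit yet, stab at its right endpoint.
By right end: [0,1]  [3,4]  [2,7]  [8,9]  [13,14]
[0,1] uncovered → point at 1; [3,4] uncovered → point at 4; [8,9] uncovered → point at 9; [13,14] uncovered → point at 14.
Points: 1, 4, 9, 14 (4 total).

1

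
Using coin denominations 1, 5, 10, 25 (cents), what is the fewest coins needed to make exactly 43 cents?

6

Use the largest denomination that fits, subtract, and repeat.
43 − 1×25→18 − 1×10→8 − 1×5→3 − 3×1→0
Total coins = 1 + 1 + 1 + 3 = 6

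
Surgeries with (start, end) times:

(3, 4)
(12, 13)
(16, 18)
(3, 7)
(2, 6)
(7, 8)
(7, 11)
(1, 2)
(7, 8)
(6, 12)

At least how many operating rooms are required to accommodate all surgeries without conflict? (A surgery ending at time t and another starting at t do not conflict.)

Events (time:±→running): 1:+→1 2:-→0 2:+→1 3:+→2 3:+→3 4:-→2 6:-→1 6:+→2 7:-→1 7:+→2 7:+→3 7:+→4 … peak 4.

4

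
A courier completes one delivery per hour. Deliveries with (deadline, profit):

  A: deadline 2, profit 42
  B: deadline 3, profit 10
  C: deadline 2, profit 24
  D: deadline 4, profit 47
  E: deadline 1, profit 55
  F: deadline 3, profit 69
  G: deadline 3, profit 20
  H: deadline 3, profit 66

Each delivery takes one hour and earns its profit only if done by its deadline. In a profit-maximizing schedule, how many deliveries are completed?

Profit order: F=69 H=66 E=55 D=47 A=42 C=24 G=20 B=10
Assign: F→slot 3, H→slot 2, E→slot 1, D→slot 4, A skipped, C skipped, G skipped, B skipped.
Slots: [1:E] [2:H] [3:F] [4:D]
4 of 8 scheduled.

4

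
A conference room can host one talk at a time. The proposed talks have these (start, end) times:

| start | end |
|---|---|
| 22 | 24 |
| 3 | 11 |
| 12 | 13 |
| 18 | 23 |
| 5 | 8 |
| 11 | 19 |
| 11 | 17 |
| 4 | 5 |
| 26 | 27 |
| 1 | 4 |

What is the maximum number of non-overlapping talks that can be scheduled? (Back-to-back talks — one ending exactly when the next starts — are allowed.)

Sort by end time and greedily take each interval whose start is ≥ the last chosen end.
Sorted by end: (1,4)  (4,5)  (5,8)  (3,11)  (12,13)  (11,17)  (11,19)  (18,23)  (22,24)  (26,27)
take (1,4); take (4,5); take (5,8); take (12,13); skip (11,17); skip (11,19); take (18,23); take (26,27).
Selected 6 talks.

6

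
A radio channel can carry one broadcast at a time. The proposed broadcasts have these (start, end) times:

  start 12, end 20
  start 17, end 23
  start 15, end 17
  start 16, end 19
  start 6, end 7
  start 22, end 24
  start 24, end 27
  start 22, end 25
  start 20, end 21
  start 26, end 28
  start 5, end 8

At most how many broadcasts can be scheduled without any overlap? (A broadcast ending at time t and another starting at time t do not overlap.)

5

Sort by end time and greedily take each interval whose start is ≥ the last chosen end.
Sorted by end: (6,7)  (5,8)  (15,17)  (16,19)  (12,20)  (20,21)  (17,23)  (22,24)  (22,25)  (24,27)  (26,28)
take (6,7); skip (5,8); take (15,17); skip (12,20); take (20,21); take (22,24); take (24,27).
Selected 5 broadcasts.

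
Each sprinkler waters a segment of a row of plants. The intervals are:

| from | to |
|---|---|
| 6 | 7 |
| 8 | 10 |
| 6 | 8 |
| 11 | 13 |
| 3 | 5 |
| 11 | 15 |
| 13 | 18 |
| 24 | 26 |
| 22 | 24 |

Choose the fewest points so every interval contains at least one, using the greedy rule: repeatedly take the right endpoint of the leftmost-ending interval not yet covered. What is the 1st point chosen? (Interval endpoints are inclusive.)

Process intervals by earliest right end; each time one isn't hit yet, stab at its right endpoint.
By right end: [3,5]  [6,7]  [6,8]  [8,10]  [11,13]  [11,15]  [13,18]  [22,24]  [24,26]
[3,5] uncovered → point at 5; [6,7] uncovered → point at 7; [8,10] uncovered → point at 10; [11,13] uncovered → point at 13; [22,24] uncovered → point at 24.
Points: 5, 7, 10, 13, 24 (5 total).

5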